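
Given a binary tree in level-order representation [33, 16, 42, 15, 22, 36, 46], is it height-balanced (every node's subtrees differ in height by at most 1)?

Tree (level-order array): [33, 16, 42, 15, 22, 36, 46]
Definition: a tree is height-balanced if, at every node, |h(left) - h(right)| <= 1 (empty subtree has height -1).
Bottom-up per-node check:
  node 15: h_left=-1, h_right=-1, diff=0 [OK], height=0
  node 22: h_left=-1, h_right=-1, diff=0 [OK], height=0
  node 16: h_left=0, h_right=0, diff=0 [OK], height=1
  node 36: h_left=-1, h_right=-1, diff=0 [OK], height=0
  node 46: h_left=-1, h_right=-1, diff=0 [OK], height=0
  node 42: h_left=0, h_right=0, diff=0 [OK], height=1
  node 33: h_left=1, h_right=1, diff=0 [OK], height=2
All nodes satisfy the balance condition.
Result: Balanced


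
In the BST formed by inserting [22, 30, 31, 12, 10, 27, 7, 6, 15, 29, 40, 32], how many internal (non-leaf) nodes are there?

Tree built from: [22, 30, 31, 12, 10, 27, 7, 6, 15, 29, 40, 32]
Tree (level-order array): [22, 12, 30, 10, 15, 27, 31, 7, None, None, None, None, 29, None, 40, 6, None, None, None, 32]
Rule: An internal node has at least one child.
Per-node child counts:
  node 22: 2 child(ren)
  node 12: 2 child(ren)
  node 10: 1 child(ren)
  node 7: 1 child(ren)
  node 6: 0 child(ren)
  node 15: 0 child(ren)
  node 30: 2 child(ren)
  node 27: 1 child(ren)
  node 29: 0 child(ren)
  node 31: 1 child(ren)
  node 40: 1 child(ren)
  node 32: 0 child(ren)
Matching nodes: [22, 12, 10, 7, 30, 27, 31, 40]
Count of internal (non-leaf) nodes: 8


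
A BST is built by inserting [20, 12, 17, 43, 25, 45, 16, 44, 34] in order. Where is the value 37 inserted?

Starting tree (level order): [20, 12, 43, None, 17, 25, 45, 16, None, None, 34, 44]
Insertion path: 20 -> 43 -> 25 -> 34
Result: insert 37 as right child of 34
Final tree (level order): [20, 12, 43, None, 17, 25, 45, 16, None, None, 34, 44, None, None, None, None, 37]


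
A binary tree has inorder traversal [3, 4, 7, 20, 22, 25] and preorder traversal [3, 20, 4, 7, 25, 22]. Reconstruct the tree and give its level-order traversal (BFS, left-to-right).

Inorder:  [3, 4, 7, 20, 22, 25]
Preorder: [3, 20, 4, 7, 25, 22]
Algorithm: preorder visits root first, so consume preorder in order;
for each root, split the current inorder slice at that value into
left-subtree inorder and right-subtree inorder, then recurse.
Recursive splits:
  root=3; inorder splits into left=[], right=[4, 7, 20, 22, 25]
  root=20; inorder splits into left=[4, 7], right=[22, 25]
  root=4; inorder splits into left=[], right=[7]
  root=7; inorder splits into left=[], right=[]
  root=25; inorder splits into left=[22], right=[]
  root=22; inorder splits into left=[], right=[]
Reconstructed level-order: [3, 20, 4, 25, 7, 22]


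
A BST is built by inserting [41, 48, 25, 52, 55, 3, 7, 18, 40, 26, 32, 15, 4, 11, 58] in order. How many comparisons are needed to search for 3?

Search path for 3: 41 -> 25 -> 3
Found: True
Comparisons: 3


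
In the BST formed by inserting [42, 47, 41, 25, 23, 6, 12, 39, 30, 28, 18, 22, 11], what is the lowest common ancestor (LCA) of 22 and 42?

Tree insertion order: [42, 47, 41, 25, 23, 6, 12, 39, 30, 28, 18, 22, 11]
Tree (level-order array): [42, 41, 47, 25, None, None, None, 23, 39, 6, None, 30, None, None, 12, 28, None, 11, 18, None, None, None, None, None, 22]
In a BST, the LCA of p=22, q=42 is the first node v on the
root-to-leaf path with p <= v <= q (go left if both < v, right if both > v).
Walk from root:
  at 42: 22 <= 42 <= 42, this is the LCA
LCA = 42


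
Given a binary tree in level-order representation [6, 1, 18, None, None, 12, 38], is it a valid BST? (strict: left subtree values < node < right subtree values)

Level-order array: [6, 1, 18, None, None, 12, 38]
Validate using subtree bounds (lo, hi): at each node, require lo < value < hi,
then recurse left with hi=value and right with lo=value.
Preorder trace (stopping at first violation):
  at node 6 with bounds (-inf, +inf): OK
  at node 1 with bounds (-inf, 6): OK
  at node 18 with bounds (6, +inf): OK
  at node 12 with bounds (6, 18): OK
  at node 38 with bounds (18, +inf): OK
No violation found at any node.
Result: Valid BST


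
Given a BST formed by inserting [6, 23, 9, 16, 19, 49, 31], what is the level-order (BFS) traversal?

Tree insertion order: [6, 23, 9, 16, 19, 49, 31]
Tree (level-order array): [6, None, 23, 9, 49, None, 16, 31, None, None, 19]
BFS from the root, enqueuing left then right child of each popped node:
  queue [6] -> pop 6, enqueue [23], visited so far: [6]
  queue [23] -> pop 23, enqueue [9, 49], visited so far: [6, 23]
  queue [9, 49] -> pop 9, enqueue [16], visited so far: [6, 23, 9]
  queue [49, 16] -> pop 49, enqueue [31], visited so far: [6, 23, 9, 49]
  queue [16, 31] -> pop 16, enqueue [19], visited so far: [6, 23, 9, 49, 16]
  queue [31, 19] -> pop 31, enqueue [none], visited so far: [6, 23, 9, 49, 16, 31]
  queue [19] -> pop 19, enqueue [none], visited so far: [6, 23, 9, 49, 16, 31, 19]
Result: [6, 23, 9, 49, 16, 31, 19]


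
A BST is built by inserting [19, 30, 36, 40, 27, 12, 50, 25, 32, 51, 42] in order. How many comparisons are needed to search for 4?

Search path for 4: 19 -> 12
Found: False
Comparisons: 2


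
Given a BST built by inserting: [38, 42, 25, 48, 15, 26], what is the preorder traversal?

Tree insertion order: [38, 42, 25, 48, 15, 26]
Tree (level-order array): [38, 25, 42, 15, 26, None, 48]
Preorder traversal: [38, 25, 15, 26, 42, 48]


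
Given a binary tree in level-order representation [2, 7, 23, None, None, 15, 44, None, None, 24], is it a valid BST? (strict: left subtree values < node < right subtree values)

Level-order array: [2, 7, 23, None, None, 15, 44, None, None, 24]
Validate using subtree bounds (lo, hi): at each node, require lo < value < hi,
then recurse left with hi=value and right with lo=value.
Preorder trace (stopping at first violation):
  at node 2 with bounds (-inf, +inf): OK
  at node 7 with bounds (-inf, 2): VIOLATION
Node 7 violates its bound: not (-inf < 7 < 2).
Result: Not a valid BST


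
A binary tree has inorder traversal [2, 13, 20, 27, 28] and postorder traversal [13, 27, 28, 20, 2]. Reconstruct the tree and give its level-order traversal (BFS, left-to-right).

Inorder:   [2, 13, 20, 27, 28]
Postorder: [13, 27, 28, 20, 2]
Algorithm: postorder visits root last, so walk postorder right-to-left;
each value is the root of the current inorder slice — split it at that
value, recurse on the right subtree first, then the left.
Recursive splits:
  root=2; inorder splits into left=[], right=[13, 20, 27, 28]
  root=20; inorder splits into left=[13], right=[27, 28]
  root=28; inorder splits into left=[27], right=[]
  root=27; inorder splits into left=[], right=[]
  root=13; inorder splits into left=[], right=[]
Reconstructed level-order: [2, 20, 13, 28, 27]


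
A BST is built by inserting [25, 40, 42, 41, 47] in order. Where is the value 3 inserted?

Starting tree (level order): [25, None, 40, None, 42, 41, 47]
Insertion path: 25
Result: insert 3 as left child of 25
Final tree (level order): [25, 3, 40, None, None, None, 42, 41, 47]


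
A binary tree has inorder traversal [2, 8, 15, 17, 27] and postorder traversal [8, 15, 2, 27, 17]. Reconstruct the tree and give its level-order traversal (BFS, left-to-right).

Inorder:   [2, 8, 15, 17, 27]
Postorder: [8, 15, 2, 27, 17]
Algorithm: postorder visits root last, so walk postorder right-to-left;
each value is the root of the current inorder slice — split it at that
value, recurse on the right subtree first, then the left.
Recursive splits:
  root=17; inorder splits into left=[2, 8, 15], right=[27]
  root=27; inorder splits into left=[], right=[]
  root=2; inorder splits into left=[], right=[8, 15]
  root=15; inorder splits into left=[8], right=[]
  root=8; inorder splits into left=[], right=[]
Reconstructed level-order: [17, 2, 27, 15, 8]


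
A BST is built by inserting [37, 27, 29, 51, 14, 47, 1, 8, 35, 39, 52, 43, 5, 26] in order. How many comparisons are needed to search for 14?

Search path for 14: 37 -> 27 -> 14
Found: True
Comparisons: 3


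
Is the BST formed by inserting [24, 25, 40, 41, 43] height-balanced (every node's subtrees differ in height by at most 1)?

Tree (level-order array): [24, None, 25, None, 40, None, 41, None, 43]
Definition: a tree is height-balanced if, at every node, |h(left) - h(right)| <= 1 (empty subtree has height -1).
Bottom-up per-node check:
  node 43: h_left=-1, h_right=-1, diff=0 [OK], height=0
  node 41: h_left=-1, h_right=0, diff=1 [OK], height=1
  node 40: h_left=-1, h_right=1, diff=2 [FAIL (|-1-1|=2 > 1)], height=2
  node 25: h_left=-1, h_right=2, diff=3 [FAIL (|-1-2|=3 > 1)], height=3
  node 24: h_left=-1, h_right=3, diff=4 [FAIL (|-1-3|=4 > 1)], height=4
Node 40 violates the condition: |-1 - 1| = 2 > 1.
Result: Not balanced


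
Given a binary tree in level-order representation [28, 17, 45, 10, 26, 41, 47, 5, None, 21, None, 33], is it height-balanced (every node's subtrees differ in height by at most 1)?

Tree (level-order array): [28, 17, 45, 10, 26, 41, 47, 5, None, 21, None, 33]
Definition: a tree is height-balanced if, at every node, |h(left) - h(right)| <= 1 (empty subtree has height -1).
Bottom-up per-node check:
  node 5: h_left=-1, h_right=-1, diff=0 [OK], height=0
  node 10: h_left=0, h_right=-1, diff=1 [OK], height=1
  node 21: h_left=-1, h_right=-1, diff=0 [OK], height=0
  node 26: h_left=0, h_right=-1, diff=1 [OK], height=1
  node 17: h_left=1, h_right=1, diff=0 [OK], height=2
  node 33: h_left=-1, h_right=-1, diff=0 [OK], height=0
  node 41: h_left=0, h_right=-1, diff=1 [OK], height=1
  node 47: h_left=-1, h_right=-1, diff=0 [OK], height=0
  node 45: h_left=1, h_right=0, diff=1 [OK], height=2
  node 28: h_left=2, h_right=2, diff=0 [OK], height=3
All nodes satisfy the balance condition.
Result: Balanced


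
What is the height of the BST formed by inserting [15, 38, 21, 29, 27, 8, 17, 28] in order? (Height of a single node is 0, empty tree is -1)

Insertion order: [15, 38, 21, 29, 27, 8, 17, 28]
Tree (level-order array): [15, 8, 38, None, None, 21, None, 17, 29, None, None, 27, None, None, 28]
Compute height bottom-up (empty subtree = -1):
  height(8) = 1 + max(-1, -1) = 0
  height(17) = 1 + max(-1, -1) = 0
  height(28) = 1 + max(-1, -1) = 0
  height(27) = 1 + max(-1, 0) = 1
  height(29) = 1 + max(1, -1) = 2
  height(21) = 1 + max(0, 2) = 3
  height(38) = 1 + max(3, -1) = 4
  height(15) = 1 + max(0, 4) = 5
Height = 5


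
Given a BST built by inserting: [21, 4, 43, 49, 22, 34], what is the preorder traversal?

Tree insertion order: [21, 4, 43, 49, 22, 34]
Tree (level-order array): [21, 4, 43, None, None, 22, 49, None, 34]
Preorder traversal: [21, 4, 43, 22, 34, 49]


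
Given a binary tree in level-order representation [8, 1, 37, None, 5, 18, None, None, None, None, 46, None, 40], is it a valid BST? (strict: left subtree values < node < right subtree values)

Level-order array: [8, 1, 37, None, 5, 18, None, None, None, None, 46, None, 40]
Validate using subtree bounds (lo, hi): at each node, require lo < value < hi,
then recurse left with hi=value and right with lo=value.
Preorder trace (stopping at first violation):
  at node 8 with bounds (-inf, +inf): OK
  at node 1 with bounds (-inf, 8): OK
  at node 5 with bounds (1, 8): OK
  at node 37 with bounds (8, +inf): OK
  at node 18 with bounds (8, 37): OK
  at node 46 with bounds (18, 37): VIOLATION
Node 46 violates its bound: not (18 < 46 < 37).
Result: Not a valid BST


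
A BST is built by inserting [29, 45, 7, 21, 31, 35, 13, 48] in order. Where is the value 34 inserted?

Starting tree (level order): [29, 7, 45, None, 21, 31, 48, 13, None, None, 35]
Insertion path: 29 -> 45 -> 31 -> 35
Result: insert 34 as left child of 35
Final tree (level order): [29, 7, 45, None, 21, 31, 48, 13, None, None, 35, None, None, None, None, 34]


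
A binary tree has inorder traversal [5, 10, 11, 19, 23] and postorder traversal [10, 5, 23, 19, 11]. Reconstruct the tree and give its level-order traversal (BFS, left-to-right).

Inorder:   [5, 10, 11, 19, 23]
Postorder: [10, 5, 23, 19, 11]
Algorithm: postorder visits root last, so walk postorder right-to-left;
each value is the root of the current inorder slice — split it at that
value, recurse on the right subtree first, then the left.
Recursive splits:
  root=11; inorder splits into left=[5, 10], right=[19, 23]
  root=19; inorder splits into left=[], right=[23]
  root=23; inorder splits into left=[], right=[]
  root=5; inorder splits into left=[], right=[10]
  root=10; inorder splits into left=[], right=[]
Reconstructed level-order: [11, 5, 19, 10, 23]


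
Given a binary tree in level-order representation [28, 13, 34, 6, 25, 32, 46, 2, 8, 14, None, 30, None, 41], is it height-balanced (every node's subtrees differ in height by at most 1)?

Tree (level-order array): [28, 13, 34, 6, 25, 32, 46, 2, 8, 14, None, 30, None, 41]
Definition: a tree is height-balanced if, at every node, |h(left) - h(right)| <= 1 (empty subtree has height -1).
Bottom-up per-node check:
  node 2: h_left=-1, h_right=-1, diff=0 [OK], height=0
  node 8: h_left=-1, h_right=-1, diff=0 [OK], height=0
  node 6: h_left=0, h_right=0, diff=0 [OK], height=1
  node 14: h_left=-1, h_right=-1, diff=0 [OK], height=0
  node 25: h_left=0, h_right=-1, diff=1 [OK], height=1
  node 13: h_left=1, h_right=1, diff=0 [OK], height=2
  node 30: h_left=-1, h_right=-1, diff=0 [OK], height=0
  node 32: h_left=0, h_right=-1, diff=1 [OK], height=1
  node 41: h_left=-1, h_right=-1, diff=0 [OK], height=0
  node 46: h_left=0, h_right=-1, diff=1 [OK], height=1
  node 34: h_left=1, h_right=1, diff=0 [OK], height=2
  node 28: h_left=2, h_right=2, diff=0 [OK], height=3
All nodes satisfy the balance condition.
Result: Balanced


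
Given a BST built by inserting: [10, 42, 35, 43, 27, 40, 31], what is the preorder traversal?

Tree insertion order: [10, 42, 35, 43, 27, 40, 31]
Tree (level-order array): [10, None, 42, 35, 43, 27, 40, None, None, None, 31]
Preorder traversal: [10, 42, 35, 27, 31, 40, 43]


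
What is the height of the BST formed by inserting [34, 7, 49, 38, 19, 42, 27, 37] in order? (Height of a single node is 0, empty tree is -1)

Insertion order: [34, 7, 49, 38, 19, 42, 27, 37]
Tree (level-order array): [34, 7, 49, None, 19, 38, None, None, 27, 37, 42]
Compute height bottom-up (empty subtree = -1):
  height(27) = 1 + max(-1, -1) = 0
  height(19) = 1 + max(-1, 0) = 1
  height(7) = 1 + max(-1, 1) = 2
  height(37) = 1 + max(-1, -1) = 0
  height(42) = 1 + max(-1, -1) = 0
  height(38) = 1 + max(0, 0) = 1
  height(49) = 1 + max(1, -1) = 2
  height(34) = 1 + max(2, 2) = 3
Height = 3


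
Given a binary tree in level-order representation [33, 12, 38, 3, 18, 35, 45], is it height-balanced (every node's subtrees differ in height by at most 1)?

Tree (level-order array): [33, 12, 38, 3, 18, 35, 45]
Definition: a tree is height-balanced if, at every node, |h(left) - h(right)| <= 1 (empty subtree has height -1).
Bottom-up per-node check:
  node 3: h_left=-1, h_right=-1, diff=0 [OK], height=0
  node 18: h_left=-1, h_right=-1, diff=0 [OK], height=0
  node 12: h_left=0, h_right=0, diff=0 [OK], height=1
  node 35: h_left=-1, h_right=-1, diff=0 [OK], height=0
  node 45: h_left=-1, h_right=-1, diff=0 [OK], height=0
  node 38: h_left=0, h_right=0, diff=0 [OK], height=1
  node 33: h_left=1, h_right=1, diff=0 [OK], height=2
All nodes satisfy the balance condition.
Result: Balanced


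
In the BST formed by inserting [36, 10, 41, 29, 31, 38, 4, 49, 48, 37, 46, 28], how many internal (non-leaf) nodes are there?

Tree built from: [36, 10, 41, 29, 31, 38, 4, 49, 48, 37, 46, 28]
Tree (level-order array): [36, 10, 41, 4, 29, 38, 49, None, None, 28, 31, 37, None, 48, None, None, None, None, None, None, None, 46]
Rule: An internal node has at least one child.
Per-node child counts:
  node 36: 2 child(ren)
  node 10: 2 child(ren)
  node 4: 0 child(ren)
  node 29: 2 child(ren)
  node 28: 0 child(ren)
  node 31: 0 child(ren)
  node 41: 2 child(ren)
  node 38: 1 child(ren)
  node 37: 0 child(ren)
  node 49: 1 child(ren)
  node 48: 1 child(ren)
  node 46: 0 child(ren)
Matching nodes: [36, 10, 29, 41, 38, 49, 48]
Count of internal (non-leaf) nodes: 7


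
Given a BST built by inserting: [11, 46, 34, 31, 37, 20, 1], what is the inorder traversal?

Tree insertion order: [11, 46, 34, 31, 37, 20, 1]
Tree (level-order array): [11, 1, 46, None, None, 34, None, 31, 37, 20]
Inorder traversal: [1, 11, 20, 31, 34, 37, 46]


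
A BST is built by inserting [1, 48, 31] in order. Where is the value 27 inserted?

Starting tree (level order): [1, None, 48, 31]
Insertion path: 1 -> 48 -> 31
Result: insert 27 as left child of 31
Final tree (level order): [1, None, 48, 31, None, 27]


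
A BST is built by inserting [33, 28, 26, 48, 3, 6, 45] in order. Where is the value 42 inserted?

Starting tree (level order): [33, 28, 48, 26, None, 45, None, 3, None, None, None, None, 6]
Insertion path: 33 -> 48 -> 45
Result: insert 42 as left child of 45
Final tree (level order): [33, 28, 48, 26, None, 45, None, 3, None, 42, None, None, 6]


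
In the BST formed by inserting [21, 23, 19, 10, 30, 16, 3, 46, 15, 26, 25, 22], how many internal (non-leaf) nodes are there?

Tree built from: [21, 23, 19, 10, 30, 16, 3, 46, 15, 26, 25, 22]
Tree (level-order array): [21, 19, 23, 10, None, 22, 30, 3, 16, None, None, 26, 46, None, None, 15, None, 25]
Rule: An internal node has at least one child.
Per-node child counts:
  node 21: 2 child(ren)
  node 19: 1 child(ren)
  node 10: 2 child(ren)
  node 3: 0 child(ren)
  node 16: 1 child(ren)
  node 15: 0 child(ren)
  node 23: 2 child(ren)
  node 22: 0 child(ren)
  node 30: 2 child(ren)
  node 26: 1 child(ren)
  node 25: 0 child(ren)
  node 46: 0 child(ren)
Matching nodes: [21, 19, 10, 16, 23, 30, 26]
Count of internal (non-leaf) nodes: 7


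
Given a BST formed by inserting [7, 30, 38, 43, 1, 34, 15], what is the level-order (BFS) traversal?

Tree insertion order: [7, 30, 38, 43, 1, 34, 15]
Tree (level-order array): [7, 1, 30, None, None, 15, 38, None, None, 34, 43]
BFS from the root, enqueuing left then right child of each popped node:
  queue [7] -> pop 7, enqueue [1, 30], visited so far: [7]
  queue [1, 30] -> pop 1, enqueue [none], visited so far: [7, 1]
  queue [30] -> pop 30, enqueue [15, 38], visited so far: [7, 1, 30]
  queue [15, 38] -> pop 15, enqueue [none], visited so far: [7, 1, 30, 15]
  queue [38] -> pop 38, enqueue [34, 43], visited so far: [7, 1, 30, 15, 38]
  queue [34, 43] -> pop 34, enqueue [none], visited so far: [7, 1, 30, 15, 38, 34]
  queue [43] -> pop 43, enqueue [none], visited so far: [7, 1, 30, 15, 38, 34, 43]
Result: [7, 1, 30, 15, 38, 34, 43]


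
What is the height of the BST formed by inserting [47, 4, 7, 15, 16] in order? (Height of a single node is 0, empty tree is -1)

Insertion order: [47, 4, 7, 15, 16]
Tree (level-order array): [47, 4, None, None, 7, None, 15, None, 16]
Compute height bottom-up (empty subtree = -1):
  height(16) = 1 + max(-1, -1) = 0
  height(15) = 1 + max(-1, 0) = 1
  height(7) = 1 + max(-1, 1) = 2
  height(4) = 1 + max(-1, 2) = 3
  height(47) = 1 + max(3, -1) = 4
Height = 4


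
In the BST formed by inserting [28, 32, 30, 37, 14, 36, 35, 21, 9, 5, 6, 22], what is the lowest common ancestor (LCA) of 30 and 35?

Tree insertion order: [28, 32, 30, 37, 14, 36, 35, 21, 9, 5, 6, 22]
Tree (level-order array): [28, 14, 32, 9, 21, 30, 37, 5, None, None, 22, None, None, 36, None, None, 6, None, None, 35]
In a BST, the LCA of p=30, q=35 is the first node v on the
root-to-leaf path with p <= v <= q (go left if both < v, right if both > v).
Walk from root:
  at 28: both 30 and 35 > 28, go right
  at 32: 30 <= 32 <= 35, this is the LCA
LCA = 32


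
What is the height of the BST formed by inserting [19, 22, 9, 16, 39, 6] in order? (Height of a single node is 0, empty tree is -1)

Insertion order: [19, 22, 9, 16, 39, 6]
Tree (level-order array): [19, 9, 22, 6, 16, None, 39]
Compute height bottom-up (empty subtree = -1):
  height(6) = 1 + max(-1, -1) = 0
  height(16) = 1 + max(-1, -1) = 0
  height(9) = 1 + max(0, 0) = 1
  height(39) = 1 + max(-1, -1) = 0
  height(22) = 1 + max(-1, 0) = 1
  height(19) = 1 + max(1, 1) = 2
Height = 2


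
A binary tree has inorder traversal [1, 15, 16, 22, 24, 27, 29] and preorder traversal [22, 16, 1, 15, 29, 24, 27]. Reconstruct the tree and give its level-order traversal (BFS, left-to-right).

Inorder:  [1, 15, 16, 22, 24, 27, 29]
Preorder: [22, 16, 1, 15, 29, 24, 27]
Algorithm: preorder visits root first, so consume preorder in order;
for each root, split the current inorder slice at that value into
left-subtree inorder and right-subtree inorder, then recurse.
Recursive splits:
  root=22; inorder splits into left=[1, 15, 16], right=[24, 27, 29]
  root=16; inorder splits into left=[1, 15], right=[]
  root=1; inorder splits into left=[], right=[15]
  root=15; inorder splits into left=[], right=[]
  root=29; inorder splits into left=[24, 27], right=[]
  root=24; inorder splits into left=[], right=[27]
  root=27; inorder splits into left=[], right=[]
Reconstructed level-order: [22, 16, 29, 1, 24, 15, 27]


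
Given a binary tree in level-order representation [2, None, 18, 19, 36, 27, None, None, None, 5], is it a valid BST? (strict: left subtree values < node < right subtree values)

Level-order array: [2, None, 18, 19, 36, 27, None, None, None, 5]
Validate using subtree bounds (lo, hi): at each node, require lo < value < hi,
then recurse left with hi=value and right with lo=value.
Preorder trace (stopping at first violation):
  at node 2 with bounds (-inf, +inf): OK
  at node 18 with bounds (2, +inf): OK
  at node 19 with bounds (2, 18): VIOLATION
Node 19 violates its bound: not (2 < 19 < 18).
Result: Not a valid BST


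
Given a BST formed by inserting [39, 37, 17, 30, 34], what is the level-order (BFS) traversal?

Tree insertion order: [39, 37, 17, 30, 34]
Tree (level-order array): [39, 37, None, 17, None, None, 30, None, 34]
BFS from the root, enqueuing left then right child of each popped node:
  queue [39] -> pop 39, enqueue [37], visited so far: [39]
  queue [37] -> pop 37, enqueue [17], visited so far: [39, 37]
  queue [17] -> pop 17, enqueue [30], visited so far: [39, 37, 17]
  queue [30] -> pop 30, enqueue [34], visited so far: [39, 37, 17, 30]
  queue [34] -> pop 34, enqueue [none], visited so far: [39, 37, 17, 30, 34]
Result: [39, 37, 17, 30, 34]


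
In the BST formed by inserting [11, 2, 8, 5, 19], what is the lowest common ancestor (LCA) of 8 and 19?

Tree insertion order: [11, 2, 8, 5, 19]
Tree (level-order array): [11, 2, 19, None, 8, None, None, 5]
In a BST, the LCA of p=8, q=19 is the first node v on the
root-to-leaf path with p <= v <= q (go left if both < v, right if both > v).
Walk from root:
  at 11: 8 <= 11 <= 19, this is the LCA
LCA = 11


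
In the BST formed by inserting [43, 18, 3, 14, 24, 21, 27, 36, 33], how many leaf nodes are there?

Tree built from: [43, 18, 3, 14, 24, 21, 27, 36, 33]
Tree (level-order array): [43, 18, None, 3, 24, None, 14, 21, 27, None, None, None, None, None, 36, 33]
Rule: A leaf has 0 children.
Per-node child counts:
  node 43: 1 child(ren)
  node 18: 2 child(ren)
  node 3: 1 child(ren)
  node 14: 0 child(ren)
  node 24: 2 child(ren)
  node 21: 0 child(ren)
  node 27: 1 child(ren)
  node 36: 1 child(ren)
  node 33: 0 child(ren)
Matching nodes: [14, 21, 33]
Count of leaf nodes: 3


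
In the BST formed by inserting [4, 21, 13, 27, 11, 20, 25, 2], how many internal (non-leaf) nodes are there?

Tree built from: [4, 21, 13, 27, 11, 20, 25, 2]
Tree (level-order array): [4, 2, 21, None, None, 13, 27, 11, 20, 25]
Rule: An internal node has at least one child.
Per-node child counts:
  node 4: 2 child(ren)
  node 2: 0 child(ren)
  node 21: 2 child(ren)
  node 13: 2 child(ren)
  node 11: 0 child(ren)
  node 20: 0 child(ren)
  node 27: 1 child(ren)
  node 25: 0 child(ren)
Matching nodes: [4, 21, 13, 27]
Count of internal (non-leaf) nodes: 4


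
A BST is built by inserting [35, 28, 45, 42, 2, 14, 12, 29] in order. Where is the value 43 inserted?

Starting tree (level order): [35, 28, 45, 2, 29, 42, None, None, 14, None, None, None, None, 12]
Insertion path: 35 -> 45 -> 42
Result: insert 43 as right child of 42
Final tree (level order): [35, 28, 45, 2, 29, 42, None, None, 14, None, None, None, 43, 12]


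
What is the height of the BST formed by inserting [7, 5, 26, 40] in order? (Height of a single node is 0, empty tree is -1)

Insertion order: [7, 5, 26, 40]
Tree (level-order array): [7, 5, 26, None, None, None, 40]
Compute height bottom-up (empty subtree = -1):
  height(5) = 1 + max(-1, -1) = 0
  height(40) = 1 + max(-1, -1) = 0
  height(26) = 1 + max(-1, 0) = 1
  height(7) = 1 + max(0, 1) = 2
Height = 2


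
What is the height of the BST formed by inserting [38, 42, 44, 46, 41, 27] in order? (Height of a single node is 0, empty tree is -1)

Insertion order: [38, 42, 44, 46, 41, 27]
Tree (level-order array): [38, 27, 42, None, None, 41, 44, None, None, None, 46]
Compute height bottom-up (empty subtree = -1):
  height(27) = 1 + max(-1, -1) = 0
  height(41) = 1 + max(-1, -1) = 0
  height(46) = 1 + max(-1, -1) = 0
  height(44) = 1 + max(-1, 0) = 1
  height(42) = 1 + max(0, 1) = 2
  height(38) = 1 + max(0, 2) = 3
Height = 3


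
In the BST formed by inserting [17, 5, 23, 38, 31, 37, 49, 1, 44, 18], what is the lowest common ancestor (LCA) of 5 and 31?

Tree insertion order: [17, 5, 23, 38, 31, 37, 49, 1, 44, 18]
Tree (level-order array): [17, 5, 23, 1, None, 18, 38, None, None, None, None, 31, 49, None, 37, 44]
In a BST, the LCA of p=5, q=31 is the first node v on the
root-to-leaf path with p <= v <= q (go left if both < v, right if both > v).
Walk from root:
  at 17: 5 <= 17 <= 31, this is the LCA
LCA = 17


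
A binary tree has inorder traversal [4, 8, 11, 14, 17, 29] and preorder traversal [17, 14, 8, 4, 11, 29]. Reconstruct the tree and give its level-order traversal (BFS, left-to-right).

Inorder:  [4, 8, 11, 14, 17, 29]
Preorder: [17, 14, 8, 4, 11, 29]
Algorithm: preorder visits root first, so consume preorder in order;
for each root, split the current inorder slice at that value into
left-subtree inorder and right-subtree inorder, then recurse.
Recursive splits:
  root=17; inorder splits into left=[4, 8, 11, 14], right=[29]
  root=14; inorder splits into left=[4, 8, 11], right=[]
  root=8; inorder splits into left=[4], right=[11]
  root=4; inorder splits into left=[], right=[]
  root=11; inorder splits into left=[], right=[]
  root=29; inorder splits into left=[], right=[]
Reconstructed level-order: [17, 14, 29, 8, 4, 11]


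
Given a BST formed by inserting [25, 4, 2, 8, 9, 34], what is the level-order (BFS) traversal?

Tree insertion order: [25, 4, 2, 8, 9, 34]
Tree (level-order array): [25, 4, 34, 2, 8, None, None, None, None, None, 9]
BFS from the root, enqueuing left then right child of each popped node:
  queue [25] -> pop 25, enqueue [4, 34], visited so far: [25]
  queue [4, 34] -> pop 4, enqueue [2, 8], visited so far: [25, 4]
  queue [34, 2, 8] -> pop 34, enqueue [none], visited so far: [25, 4, 34]
  queue [2, 8] -> pop 2, enqueue [none], visited so far: [25, 4, 34, 2]
  queue [8] -> pop 8, enqueue [9], visited so far: [25, 4, 34, 2, 8]
  queue [9] -> pop 9, enqueue [none], visited so far: [25, 4, 34, 2, 8, 9]
Result: [25, 4, 34, 2, 8, 9]


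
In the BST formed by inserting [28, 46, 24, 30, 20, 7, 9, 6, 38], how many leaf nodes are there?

Tree built from: [28, 46, 24, 30, 20, 7, 9, 6, 38]
Tree (level-order array): [28, 24, 46, 20, None, 30, None, 7, None, None, 38, 6, 9]
Rule: A leaf has 0 children.
Per-node child counts:
  node 28: 2 child(ren)
  node 24: 1 child(ren)
  node 20: 1 child(ren)
  node 7: 2 child(ren)
  node 6: 0 child(ren)
  node 9: 0 child(ren)
  node 46: 1 child(ren)
  node 30: 1 child(ren)
  node 38: 0 child(ren)
Matching nodes: [6, 9, 38]
Count of leaf nodes: 3


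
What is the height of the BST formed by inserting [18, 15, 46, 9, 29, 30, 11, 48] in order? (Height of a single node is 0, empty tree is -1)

Insertion order: [18, 15, 46, 9, 29, 30, 11, 48]
Tree (level-order array): [18, 15, 46, 9, None, 29, 48, None, 11, None, 30]
Compute height bottom-up (empty subtree = -1):
  height(11) = 1 + max(-1, -1) = 0
  height(9) = 1 + max(-1, 0) = 1
  height(15) = 1 + max(1, -1) = 2
  height(30) = 1 + max(-1, -1) = 0
  height(29) = 1 + max(-1, 0) = 1
  height(48) = 1 + max(-1, -1) = 0
  height(46) = 1 + max(1, 0) = 2
  height(18) = 1 + max(2, 2) = 3
Height = 3


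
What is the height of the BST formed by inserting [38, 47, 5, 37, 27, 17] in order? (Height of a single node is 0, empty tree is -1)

Insertion order: [38, 47, 5, 37, 27, 17]
Tree (level-order array): [38, 5, 47, None, 37, None, None, 27, None, 17]
Compute height bottom-up (empty subtree = -1):
  height(17) = 1 + max(-1, -1) = 0
  height(27) = 1 + max(0, -1) = 1
  height(37) = 1 + max(1, -1) = 2
  height(5) = 1 + max(-1, 2) = 3
  height(47) = 1 + max(-1, -1) = 0
  height(38) = 1 + max(3, 0) = 4
Height = 4


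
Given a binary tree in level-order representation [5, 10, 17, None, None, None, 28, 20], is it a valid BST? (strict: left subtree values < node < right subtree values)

Level-order array: [5, 10, 17, None, None, None, 28, 20]
Validate using subtree bounds (lo, hi): at each node, require lo < value < hi,
then recurse left with hi=value and right with lo=value.
Preorder trace (stopping at first violation):
  at node 5 with bounds (-inf, +inf): OK
  at node 10 with bounds (-inf, 5): VIOLATION
Node 10 violates its bound: not (-inf < 10 < 5).
Result: Not a valid BST


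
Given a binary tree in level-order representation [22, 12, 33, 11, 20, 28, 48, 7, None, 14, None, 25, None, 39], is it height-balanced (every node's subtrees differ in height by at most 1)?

Tree (level-order array): [22, 12, 33, 11, 20, 28, 48, 7, None, 14, None, 25, None, 39]
Definition: a tree is height-balanced if, at every node, |h(left) - h(right)| <= 1 (empty subtree has height -1).
Bottom-up per-node check:
  node 7: h_left=-1, h_right=-1, diff=0 [OK], height=0
  node 11: h_left=0, h_right=-1, diff=1 [OK], height=1
  node 14: h_left=-1, h_right=-1, diff=0 [OK], height=0
  node 20: h_left=0, h_right=-1, diff=1 [OK], height=1
  node 12: h_left=1, h_right=1, diff=0 [OK], height=2
  node 25: h_left=-1, h_right=-1, diff=0 [OK], height=0
  node 28: h_left=0, h_right=-1, diff=1 [OK], height=1
  node 39: h_left=-1, h_right=-1, diff=0 [OK], height=0
  node 48: h_left=0, h_right=-1, diff=1 [OK], height=1
  node 33: h_left=1, h_right=1, diff=0 [OK], height=2
  node 22: h_left=2, h_right=2, diff=0 [OK], height=3
All nodes satisfy the balance condition.
Result: Balanced


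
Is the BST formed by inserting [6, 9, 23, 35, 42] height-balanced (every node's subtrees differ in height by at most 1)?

Tree (level-order array): [6, None, 9, None, 23, None, 35, None, 42]
Definition: a tree is height-balanced if, at every node, |h(left) - h(right)| <= 1 (empty subtree has height -1).
Bottom-up per-node check:
  node 42: h_left=-1, h_right=-1, diff=0 [OK], height=0
  node 35: h_left=-1, h_right=0, diff=1 [OK], height=1
  node 23: h_left=-1, h_right=1, diff=2 [FAIL (|-1-1|=2 > 1)], height=2
  node 9: h_left=-1, h_right=2, diff=3 [FAIL (|-1-2|=3 > 1)], height=3
  node 6: h_left=-1, h_right=3, diff=4 [FAIL (|-1-3|=4 > 1)], height=4
Node 23 violates the condition: |-1 - 1| = 2 > 1.
Result: Not balanced


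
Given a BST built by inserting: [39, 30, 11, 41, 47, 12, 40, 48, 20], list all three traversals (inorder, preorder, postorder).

Tree insertion order: [39, 30, 11, 41, 47, 12, 40, 48, 20]
Tree (level-order array): [39, 30, 41, 11, None, 40, 47, None, 12, None, None, None, 48, None, 20]
Inorder (L, root, R): [11, 12, 20, 30, 39, 40, 41, 47, 48]
Preorder (root, L, R): [39, 30, 11, 12, 20, 41, 40, 47, 48]
Postorder (L, R, root): [20, 12, 11, 30, 40, 48, 47, 41, 39]


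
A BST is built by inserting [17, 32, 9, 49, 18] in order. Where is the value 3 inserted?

Starting tree (level order): [17, 9, 32, None, None, 18, 49]
Insertion path: 17 -> 9
Result: insert 3 as left child of 9
Final tree (level order): [17, 9, 32, 3, None, 18, 49]


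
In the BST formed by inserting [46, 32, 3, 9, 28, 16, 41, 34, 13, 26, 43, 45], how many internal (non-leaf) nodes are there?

Tree built from: [46, 32, 3, 9, 28, 16, 41, 34, 13, 26, 43, 45]
Tree (level-order array): [46, 32, None, 3, 41, None, 9, 34, 43, None, 28, None, None, None, 45, 16, None, None, None, 13, 26]
Rule: An internal node has at least one child.
Per-node child counts:
  node 46: 1 child(ren)
  node 32: 2 child(ren)
  node 3: 1 child(ren)
  node 9: 1 child(ren)
  node 28: 1 child(ren)
  node 16: 2 child(ren)
  node 13: 0 child(ren)
  node 26: 0 child(ren)
  node 41: 2 child(ren)
  node 34: 0 child(ren)
  node 43: 1 child(ren)
  node 45: 0 child(ren)
Matching nodes: [46, 32, 3, 9, 28, 16, 41, 43]
Count of internal (non-leaf) nodes: 8


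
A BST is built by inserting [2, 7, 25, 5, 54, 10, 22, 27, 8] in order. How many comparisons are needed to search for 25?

Search path for 25: 2 -> 7 -> 25
Found: True
Comparisons: 3


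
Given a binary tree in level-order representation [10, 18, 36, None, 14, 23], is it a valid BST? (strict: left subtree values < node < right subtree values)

Level-order array: [10, 18, 36, None, 14, 23]
Validate using subtree bounds (lo, hi): at each node, require lo < value < hi,
then recurse left with hi=value and right with lo=value.
Preorder trace (stopping at first violation):
  at node 10 with bounds (-inf, +inf): OK
  at node 18 with bounds (-inf, 10): VIOLATION
Node 18 violates its bound: not (-inf < 18 < 10).
Result: Not a valid BST


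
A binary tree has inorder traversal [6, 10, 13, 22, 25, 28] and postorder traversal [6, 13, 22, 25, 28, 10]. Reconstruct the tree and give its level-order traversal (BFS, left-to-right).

Inorder:   [6, 10, 13, 22, 25, 28]
Postorder: [6, 13, 22, 25, 28, 10]
Algorithm: postorder visits root last, so walk postorder right-to-left;
each value is the root of the current inorder slice — split it at that
value, recurse on the right subtree first, then the left.
Recursive splits:
  root=10; inorder splits into left=[6], right=[13, 22, 25, 28]
  root=28; inorder splits into left=[13, 22, 25], right=[]
  root=25; inorder splits into left=[13, 22], right=[]
  root=22; inorder splits into left=[13], right=[]
  root=13; inorder splits into left=[], right=[]
  root=6; inorder splits into left=[], right=[]
Reconstructed level-order: [10, 6, 28, 25, 22, 13]


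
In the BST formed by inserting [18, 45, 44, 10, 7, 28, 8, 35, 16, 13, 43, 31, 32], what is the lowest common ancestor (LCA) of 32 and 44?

Tree insertion order: [18, 45, 44, 10, 7, 28, 8, 35, 16, 13, 43, 31, 32]
Tree (level-order array): [18, 10, 45, 7, 16, 44, None, None, 8, 13, None, 28, None, None, None, None, None, None, 35, 31, 43, None, 32]
In a BST, the LCA of p=32, q=44 is the first node v on the
root-to-leaf path with p <= v <= q (go left if both < v, right if both > v).
Walk from root:
  at 18: both 32 and 44 > 18, go right
  at 45: both 32 and 44 < 45, go left
  at 44: 32 <= 44 <= 44, this is the LCA
LCA = 44


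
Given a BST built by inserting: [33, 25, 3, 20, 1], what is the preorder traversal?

Tree insertion order: [33, 25, 3, 20, 1]
Tree (level-order array): [33, 25, None, 3, None, 1, 20]
Preorder traversal: [33, 25, 3, 1, 20]


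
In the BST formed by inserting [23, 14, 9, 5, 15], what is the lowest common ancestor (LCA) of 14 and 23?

Tree insertion order: [23, 14, 9, 5, 15]
Tree (level-order array): [23, 14, None, 9, 15, 5]
In a BST, the LCA of p=14, q=23 is the first node v on the
root-to-leaf path with p <= v <= q (go left if both < v, right if both > v).
Walk from root:
  at 23: 14 <= 23 <= 23, this is the LCA
LCA = 23


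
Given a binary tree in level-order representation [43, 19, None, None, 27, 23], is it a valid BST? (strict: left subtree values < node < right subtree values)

Level-order array: [43, 19, None, None, 27, 23]
Validate using subtree bounds (lo, hi): at each node, require lo < value < hi,
then recurse left with hi=value and right with lo=value.
Preorder trace (stopping at first violation):
  at node 43 with bounds (-inf, +inf): OK
  at node 19 with bounds (-inf, 43): OK
  at node 27 with bounds (19, 43): OK
  at node 23 with bounds (19, 27): OK
No violation found at any node.
Result: Valid BST


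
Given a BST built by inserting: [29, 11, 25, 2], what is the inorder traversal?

Tree insertion order: [29, 11, 25, 2]
Tree (level-order array): [29, 11, None, 2, 25]
Inorder traversal: [2, 11, 25, 29]


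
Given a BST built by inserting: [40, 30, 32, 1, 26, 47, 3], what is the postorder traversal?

Tree insertion order: [40, 30, 32, 1, 26, 47, 3]
Tree (level-order array): [40, 30, 47, 1, 32, None, None, None, 26, None, None, 3]
Postorder traversal: [3, 26, 1, 32, 30, 47, 40]


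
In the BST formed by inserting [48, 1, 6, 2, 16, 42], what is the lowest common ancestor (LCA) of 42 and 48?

Tree insertion order: [48, 1, 6, 2, 16, 42]
Tree (level-order array): [48, 1, None, None, 6, 2, 16, None, None, None, 42]
In a BST, the LCA of p=42, q=48 is the first node v on the
root-to-leaf path with p <= v <= q (go left if both < v, right if both > v).
Walk from root:
  at 48: 42 <= 48 <= 48, this is the LCA
LCA = 48


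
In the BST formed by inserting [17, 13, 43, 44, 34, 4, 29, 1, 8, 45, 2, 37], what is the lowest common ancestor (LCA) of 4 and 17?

Tree insertion order: [17, 13, 43, 44, 34, 4, 29, 1, 8, 45, 2, 37]
Tree (level-order array): [17, 13, 43, 4, None, 34, 44, 1, 8, 29, 37, None, 45, None, 2]
In a BST, the LCA of p=4, q=17 is the first node v on the
root-to-leaf path with p <= v <= q (go left if both < v, right if both > v).
Walk from root:
  at 17: 4 <= 17 <= 17, this is the LCA
LCA = 17


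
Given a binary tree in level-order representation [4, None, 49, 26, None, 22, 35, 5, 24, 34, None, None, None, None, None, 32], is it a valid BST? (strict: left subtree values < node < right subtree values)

Level-order array: [4, None, 49, 26, None, 22, 35, 5, 24, 34, None, None, None, None, None, 32]
Validate using subtree bounds (lo, hi): at each node, require lo < value < hi,
then recurse left with hi=value and right with lo=value.
Preorder trace (stopping at first violation):
  at node 4 with bounds (-inf, +inf): OK
  at node 49 with bounds (4, +inf): OK
  at node 26 with bounds (4, 49): OK
  at node 22 with bounds (4, 26): OK
  at node 5 with bounds (4, 22): OK
  at node 24 with bounds (22, 26): OK
  at node 35 with bounds (26, 49): OK
  at node 34 with bounds (26, 35): OK
  at node 32 with bounds (26, 34): OK
No violation found at any node.
Result: Valid BST


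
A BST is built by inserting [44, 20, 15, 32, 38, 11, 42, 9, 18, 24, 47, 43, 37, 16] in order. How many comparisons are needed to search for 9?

Search path for 9: 44 -> 20 -> 15 -> 11 -> 9
Found: True
Comparisons: 5


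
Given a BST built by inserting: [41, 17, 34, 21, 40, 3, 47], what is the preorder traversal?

Tree insertion order: [41, 17, 34, 21, 40, 3, 47]
Tree (level-order array): [41, 17, 47, 3, 34, None, None, None, None, 21, 40]
Preorder traversal: [41, 17, 3, 34, 21, 40, 47]


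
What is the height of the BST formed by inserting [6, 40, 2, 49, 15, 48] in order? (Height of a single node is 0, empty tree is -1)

Insertion order: [6, 40, 2, 49, 15, 48]
Tree (level-order array): [6, 2, 40, None, None, 15, 49, None, None, 48]
Compute height bottom-up (empty subtree = -1):
  height(2) = 1 + max(-1, -1) = 0
  height(15) = 1 + max(-1, -1) = 0
  height(48) = 1 + max(-1, -1) = 0
  height(49) = 1 + max(0, -1) = 1
  height(40) = 1 + max(0, 1) = 2
  height(6) = 1 + max(0, 2) = 3
Height = 3


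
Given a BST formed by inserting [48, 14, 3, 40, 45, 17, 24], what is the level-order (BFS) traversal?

Tree insertion order: [48, 14, 3, 40, 45, 17, 24]
Tree (level-order array): [48, 14, None, 3, 40, None, None, 17, 45, None, 24]
BFS from the root, enqueuing left then right child of each popped node:
  queue [48] -> pop 48, enqueue [14], visited so far: [48]
  queue [14] -> pop 14, enqueue [3, 40], visited so far: [48, 14]
  queue [3, 40] -> pop 3, enqueue [none], visited so far: [48, 14, 3]
  queue [40] -> pop 40, enqueue [17, 45], visited so far: [48, 14, 3, 40]
  queue [17, 45] -> pop 17, enqueue [24], visited so far: [48, 14, 3, 40, 17]
  queue [45, 24] -> pop 45, enqueue [none], visited so far: [48, 14, 3, 40, 17, 45]
  queue [24] -> pop 24, enqueue [none], visited so far: [48, 14, 3, 40, 17, 45, 24]
Result: [48, 14, 3, 40, 17, 45, 24]
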